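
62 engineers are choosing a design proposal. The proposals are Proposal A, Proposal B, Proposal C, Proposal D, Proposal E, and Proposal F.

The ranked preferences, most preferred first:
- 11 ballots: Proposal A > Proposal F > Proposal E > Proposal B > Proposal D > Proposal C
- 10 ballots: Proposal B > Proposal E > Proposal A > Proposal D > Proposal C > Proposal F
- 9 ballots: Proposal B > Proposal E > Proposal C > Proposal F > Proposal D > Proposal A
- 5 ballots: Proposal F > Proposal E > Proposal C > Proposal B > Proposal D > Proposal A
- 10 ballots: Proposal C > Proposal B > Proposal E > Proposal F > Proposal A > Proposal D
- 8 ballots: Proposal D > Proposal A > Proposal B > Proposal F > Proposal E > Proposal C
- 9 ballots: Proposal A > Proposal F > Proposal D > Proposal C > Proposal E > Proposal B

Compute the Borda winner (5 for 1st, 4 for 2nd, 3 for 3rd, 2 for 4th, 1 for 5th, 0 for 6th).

Proposal A: 11×5 + 10×3 + 9×0 + 5×0 + 10×1 + 8×4 + 9×5 = 172
Proposal B: 11×2 + 10×5 + 9×5 + 5×2 + 10×4 + 8×3 + 9×0 = 191
Proposal C: 11×0 + 10×1 + 9×3 + 5×3 + 10×5 + 8×0 + 9×2 = 120
Proposal D: 11×1 + 10×2 + 9×1 + 5×1 + 10×0 + 8×5 + 9×3 = 112
Proposal E: 11×3 + 10×4 + 9×4 + 5×4 + 10×3 + 8×1 + 9×1 = 176
Proposal F: 11×4 + 10×0 + 9×2 + 5×5 + 10×2 + 8×2 + 9×4 = 159

Proposal B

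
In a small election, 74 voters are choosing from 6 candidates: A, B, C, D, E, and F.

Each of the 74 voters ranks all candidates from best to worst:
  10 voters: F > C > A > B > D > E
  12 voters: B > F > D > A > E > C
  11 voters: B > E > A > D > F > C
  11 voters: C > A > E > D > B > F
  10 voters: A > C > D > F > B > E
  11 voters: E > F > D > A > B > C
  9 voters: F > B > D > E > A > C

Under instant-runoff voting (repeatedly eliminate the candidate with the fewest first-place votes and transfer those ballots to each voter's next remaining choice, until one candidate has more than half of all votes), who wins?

F

Round 1: A 10, B 23, C 11, D 0, E 11, F 19. D eliminated.
Round 2: A 10, B 23, C 11, E 11, F 19. A eliminated.
Round 3: B 23, C 21, E 11, F 19. E eliminated.
Round 4: B 23, C 21, F 30. C eliminated.
Round 5: B 34, F 40. F has a majority (≥38).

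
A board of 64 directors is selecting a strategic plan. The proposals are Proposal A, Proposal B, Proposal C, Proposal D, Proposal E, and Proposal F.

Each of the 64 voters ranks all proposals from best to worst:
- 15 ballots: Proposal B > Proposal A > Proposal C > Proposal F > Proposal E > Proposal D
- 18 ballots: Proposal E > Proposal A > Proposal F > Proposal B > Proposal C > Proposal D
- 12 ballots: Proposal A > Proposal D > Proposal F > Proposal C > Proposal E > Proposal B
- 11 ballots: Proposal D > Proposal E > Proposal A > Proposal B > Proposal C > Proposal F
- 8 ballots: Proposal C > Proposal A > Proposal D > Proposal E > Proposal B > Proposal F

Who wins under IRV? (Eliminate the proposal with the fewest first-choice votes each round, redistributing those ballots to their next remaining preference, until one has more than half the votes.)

Proposal A

Round 1: Proposal A 12, Proposal B 15, Proposal C 8, Proposal D 11, Proposal E 18, Proposal F 0. Proposal F eliminated.
Round 2: Proposal A 12, Proposal B 15, Proposal C 8, Proposal D 11, Proposal E 18. Proposal C eliminated.
Round 3: Proposal A 20, Proposal B 15, Proposal D 11, Proposal E 18. Proposal D eliminated.
Round 4: Proposal A 20, Proposal B 15, Proposal E 29. Proposal B eliminated.
Round 5: Proposal A 35, Proposal E 29. Proposal A has a majority (≥33).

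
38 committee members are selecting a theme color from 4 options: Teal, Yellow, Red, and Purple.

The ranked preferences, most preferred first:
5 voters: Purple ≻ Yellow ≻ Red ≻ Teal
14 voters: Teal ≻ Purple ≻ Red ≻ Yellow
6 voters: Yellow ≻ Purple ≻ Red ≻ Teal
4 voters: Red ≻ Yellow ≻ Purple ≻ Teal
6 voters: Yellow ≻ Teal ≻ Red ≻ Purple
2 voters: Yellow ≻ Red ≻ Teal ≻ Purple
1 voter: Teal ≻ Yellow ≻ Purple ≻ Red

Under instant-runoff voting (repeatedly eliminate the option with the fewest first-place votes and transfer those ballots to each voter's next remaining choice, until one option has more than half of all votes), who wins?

Yellow

Round 1: Teal 15, Yellow 14, Red 4, Purple 5. Red eliminated.
Round 2: Teal 15, Yellow 18, Purple 5. Purple eliminated.
Round 3: Teal 15, Yellow 23. Yellow has a majority (≥20).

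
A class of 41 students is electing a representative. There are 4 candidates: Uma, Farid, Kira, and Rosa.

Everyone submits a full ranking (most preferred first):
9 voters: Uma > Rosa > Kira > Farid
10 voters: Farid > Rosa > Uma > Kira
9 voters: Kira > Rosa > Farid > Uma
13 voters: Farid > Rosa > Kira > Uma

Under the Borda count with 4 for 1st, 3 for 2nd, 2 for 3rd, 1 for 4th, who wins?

Uma: 9×4 + 10×2 + 9×1 + 13×1 = 78
Farid: 9×1 + 10×4 + 9×2 + 13×4 = 119
Kira: 9×2 + 10×1 + 9×4 + 13×2 = 90
Rosa: 9×3 + 10×3 + 9×3 + 13×3 = 123

Rosa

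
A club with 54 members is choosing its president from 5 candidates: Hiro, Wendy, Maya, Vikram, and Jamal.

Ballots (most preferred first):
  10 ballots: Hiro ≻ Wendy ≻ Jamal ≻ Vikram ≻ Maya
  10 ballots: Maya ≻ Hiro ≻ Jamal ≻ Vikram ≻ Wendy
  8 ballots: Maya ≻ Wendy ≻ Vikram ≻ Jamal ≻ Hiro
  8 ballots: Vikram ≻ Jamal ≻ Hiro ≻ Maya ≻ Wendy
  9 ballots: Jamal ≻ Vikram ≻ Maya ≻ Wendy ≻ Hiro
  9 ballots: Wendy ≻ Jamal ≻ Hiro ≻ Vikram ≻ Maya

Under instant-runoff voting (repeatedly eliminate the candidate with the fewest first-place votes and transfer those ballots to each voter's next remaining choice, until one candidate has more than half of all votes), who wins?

Round 1: Hiro 10, Wendy 9, Maya 18, Vikram 8, Jamal 9. Vikram eliminated.
Round 2: Hiro 10, Wendy 9, Maya 18, Jamal 17. Wendy eliminated.
Round 3: Hiro 10, Maya 18, Jamal 26. Hiro eliminated.
Round 4: Maya 18, Jamal 36. Jamal has a majority (≥28).

Jamal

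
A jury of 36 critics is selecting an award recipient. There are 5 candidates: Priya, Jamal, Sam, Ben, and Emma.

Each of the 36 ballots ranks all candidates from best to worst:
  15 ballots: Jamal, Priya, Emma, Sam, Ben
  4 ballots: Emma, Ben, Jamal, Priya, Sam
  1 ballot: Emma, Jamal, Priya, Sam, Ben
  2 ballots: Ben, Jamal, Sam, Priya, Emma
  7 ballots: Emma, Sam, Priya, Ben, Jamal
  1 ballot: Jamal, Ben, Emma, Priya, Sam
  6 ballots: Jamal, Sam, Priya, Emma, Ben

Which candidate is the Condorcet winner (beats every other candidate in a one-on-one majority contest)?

Jamal vs Priya: 29–7
Jamal vs Sam: 29–7
Jamal vs Ben: 23–13
Jamal vs Emma: 24–12
Jamal beats every other candidate.

Jamal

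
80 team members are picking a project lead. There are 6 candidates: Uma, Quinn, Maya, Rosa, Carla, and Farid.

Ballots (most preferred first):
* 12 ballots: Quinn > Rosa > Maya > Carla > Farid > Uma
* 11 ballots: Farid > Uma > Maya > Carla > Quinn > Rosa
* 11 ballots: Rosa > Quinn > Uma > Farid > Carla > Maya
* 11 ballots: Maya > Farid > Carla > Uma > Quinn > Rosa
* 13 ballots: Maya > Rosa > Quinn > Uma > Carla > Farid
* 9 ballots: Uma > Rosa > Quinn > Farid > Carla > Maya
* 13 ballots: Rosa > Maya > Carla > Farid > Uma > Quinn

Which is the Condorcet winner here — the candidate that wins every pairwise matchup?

Rosa vs Uma: 49–31
Rosa vs Quinn: 46–34
Rosa vs Maya: 45–35
Rosa vs Carla: 58–22
Rosa vs Farid: 58–22
Rosa beats every other candidate.

Rosa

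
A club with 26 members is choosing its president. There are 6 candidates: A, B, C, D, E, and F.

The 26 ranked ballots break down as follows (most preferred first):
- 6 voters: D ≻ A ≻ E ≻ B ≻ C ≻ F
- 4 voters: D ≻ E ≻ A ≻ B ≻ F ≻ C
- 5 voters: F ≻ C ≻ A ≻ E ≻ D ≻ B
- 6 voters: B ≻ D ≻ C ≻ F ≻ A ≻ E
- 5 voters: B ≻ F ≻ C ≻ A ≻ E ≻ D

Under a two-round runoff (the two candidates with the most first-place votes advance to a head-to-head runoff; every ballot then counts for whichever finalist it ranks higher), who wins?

Round 1 first-place votes: A 0, B 11, C 0, D 10, E 0, F 5. B and D advance.
Runoff: B is ranked above D on 11 ballots, D above B on 15.

D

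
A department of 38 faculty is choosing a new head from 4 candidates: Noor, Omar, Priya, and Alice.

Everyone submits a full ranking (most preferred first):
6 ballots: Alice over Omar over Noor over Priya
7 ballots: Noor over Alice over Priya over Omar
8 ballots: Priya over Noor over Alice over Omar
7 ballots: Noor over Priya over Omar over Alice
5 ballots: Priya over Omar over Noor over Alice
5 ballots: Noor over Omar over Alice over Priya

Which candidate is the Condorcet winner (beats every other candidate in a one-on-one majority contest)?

Noor

Noor vs Omar: 27–11
Noor vs Priya: 25–13
Noor vs Alice: 32–6
Noor beats every other candidate.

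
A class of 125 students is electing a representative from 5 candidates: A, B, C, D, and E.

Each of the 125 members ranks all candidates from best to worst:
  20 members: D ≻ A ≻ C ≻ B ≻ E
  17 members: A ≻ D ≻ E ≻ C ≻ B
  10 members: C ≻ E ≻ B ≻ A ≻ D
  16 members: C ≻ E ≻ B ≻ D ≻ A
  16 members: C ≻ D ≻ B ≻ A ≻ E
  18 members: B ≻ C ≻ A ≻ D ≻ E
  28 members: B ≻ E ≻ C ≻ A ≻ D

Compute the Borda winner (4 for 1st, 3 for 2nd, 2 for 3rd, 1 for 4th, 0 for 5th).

A: 20×3 + 17×4 + 10×1 + 16×0 + 16×1 + 18×2 + 28×1 = 218
B: 20×1 + 17×0 + 10×2 + 16×2 + 16×2 + 18×4 + 28×4 = 288
C: 20×2 + 17×1 + 10×4 + 16×4 + 16×4 + 18×3 + 28×2 = 335
D: 20×4 + 17×3 + 10×0 + 16×1 + 16×3 + 18×1 + 28×0 = 213
E: 20×0 + 17×2 + 10×3 + 16×3 + 16×0 + 18×0 + 28×3 = 196

C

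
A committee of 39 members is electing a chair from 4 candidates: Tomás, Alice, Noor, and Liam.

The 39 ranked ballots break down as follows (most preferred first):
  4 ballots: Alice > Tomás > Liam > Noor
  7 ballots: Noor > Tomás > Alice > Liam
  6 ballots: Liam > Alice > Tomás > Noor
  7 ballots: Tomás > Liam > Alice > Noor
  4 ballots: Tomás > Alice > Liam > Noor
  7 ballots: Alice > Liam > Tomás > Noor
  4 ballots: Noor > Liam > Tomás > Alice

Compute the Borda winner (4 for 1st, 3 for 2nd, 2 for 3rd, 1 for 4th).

Tomás: 4×3 + 7×3 + 6×2 + 7×4 + 4×4 + 7×2 + 4×2 = 111
Alice: 4×4 + 7×2 + 6×3 + 7×2 + 4×3 + 7×4 + 4×1 = 106
Noor: 4×1 + 7×4 + 6×1 + 7×1 + 4×1 + 7×1 + 4×4 = 72
Liam: 4×2 + 7×1 + 6×4 + 7×3 + 4×2 + 7×3 + 4×3 = 101

Tomás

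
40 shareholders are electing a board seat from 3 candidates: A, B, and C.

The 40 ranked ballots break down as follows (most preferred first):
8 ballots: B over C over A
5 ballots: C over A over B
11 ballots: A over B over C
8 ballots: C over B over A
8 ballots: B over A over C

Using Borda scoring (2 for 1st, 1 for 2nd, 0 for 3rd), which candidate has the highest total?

A: 8×0 + 5×1 + 11×2 + 8×0 + 8×1 = 35
B: 8×2 + 5×0 + 11×1 + 8×1 + 8×2 = 51
C: 8×1 + 5×2 + 11×0 + 8×2 + 8×0 = 34

B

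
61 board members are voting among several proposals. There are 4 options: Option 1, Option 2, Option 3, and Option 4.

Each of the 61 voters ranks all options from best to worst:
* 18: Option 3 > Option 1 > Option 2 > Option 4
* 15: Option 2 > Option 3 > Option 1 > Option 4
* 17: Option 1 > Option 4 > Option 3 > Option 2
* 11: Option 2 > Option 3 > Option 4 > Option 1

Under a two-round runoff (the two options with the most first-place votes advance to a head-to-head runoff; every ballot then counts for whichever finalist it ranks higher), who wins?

Round 1 first-place votes: Option 1 17, Option 2 26, Option 3 18, Option 4 0. Option 2 and Option 3 advance.
Runoff: Option 2 is ranked above Option 3 on 26 ballots, Option 3 above Option 2 on 35.

Option 3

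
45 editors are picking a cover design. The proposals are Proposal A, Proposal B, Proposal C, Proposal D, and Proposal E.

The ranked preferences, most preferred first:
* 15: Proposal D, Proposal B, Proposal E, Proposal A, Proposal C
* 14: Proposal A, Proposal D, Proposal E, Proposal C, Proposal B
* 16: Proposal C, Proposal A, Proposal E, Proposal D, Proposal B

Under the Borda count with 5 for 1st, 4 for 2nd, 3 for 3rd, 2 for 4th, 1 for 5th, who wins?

Proposal A

Proposal A: 15×2 + 14×5 + 16×4 = 164
Proposal B: 15×4 + 14×1 + 16×1 = 90
Proposal C: 15×1 + 14×2 + 16×5 = 123
Proposal D: 15×5 + 14×4 + 16×2 = 163
Proposal E: 15×3 + 14×3 + 16×3 = 135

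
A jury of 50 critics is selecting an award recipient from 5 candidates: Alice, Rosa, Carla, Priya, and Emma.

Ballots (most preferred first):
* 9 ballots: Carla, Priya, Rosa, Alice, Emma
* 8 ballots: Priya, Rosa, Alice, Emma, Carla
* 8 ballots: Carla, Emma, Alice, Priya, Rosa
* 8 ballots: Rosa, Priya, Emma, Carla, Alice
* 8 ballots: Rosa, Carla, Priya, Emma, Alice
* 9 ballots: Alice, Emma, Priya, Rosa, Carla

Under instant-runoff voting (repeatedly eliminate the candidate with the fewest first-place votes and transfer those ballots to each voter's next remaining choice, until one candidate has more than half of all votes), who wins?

Rosa

Round 1: Alice 9, Rosa 16, Carla 17, Priya 8, Emma 0. Emma eliminated.
Round 2: Alice 9, Rosa 16, Carla 17, Priya 8. Priya eliminated.
Round 3: Alice 9, Rosa 24, Carla 17. Alice eliminated.
Round 4: Rosa 33, Carla 17. Rosa has a majority (≥26).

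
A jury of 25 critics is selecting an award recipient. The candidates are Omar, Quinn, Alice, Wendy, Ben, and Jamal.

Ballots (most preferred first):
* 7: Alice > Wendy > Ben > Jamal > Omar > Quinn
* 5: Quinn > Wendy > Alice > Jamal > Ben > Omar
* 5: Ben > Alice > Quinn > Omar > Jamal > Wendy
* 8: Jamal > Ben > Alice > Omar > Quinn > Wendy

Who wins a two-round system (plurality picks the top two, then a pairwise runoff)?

Alice

Round 1 first-place votes: Omar 0, Quinn 5, Alice 7, Wendy 0, Ben 5, Jamal 8. Jamal and Alice advance.
Runoff: Jamal is ranked above Alice on 8 ballots, Alice above Jamal on 17.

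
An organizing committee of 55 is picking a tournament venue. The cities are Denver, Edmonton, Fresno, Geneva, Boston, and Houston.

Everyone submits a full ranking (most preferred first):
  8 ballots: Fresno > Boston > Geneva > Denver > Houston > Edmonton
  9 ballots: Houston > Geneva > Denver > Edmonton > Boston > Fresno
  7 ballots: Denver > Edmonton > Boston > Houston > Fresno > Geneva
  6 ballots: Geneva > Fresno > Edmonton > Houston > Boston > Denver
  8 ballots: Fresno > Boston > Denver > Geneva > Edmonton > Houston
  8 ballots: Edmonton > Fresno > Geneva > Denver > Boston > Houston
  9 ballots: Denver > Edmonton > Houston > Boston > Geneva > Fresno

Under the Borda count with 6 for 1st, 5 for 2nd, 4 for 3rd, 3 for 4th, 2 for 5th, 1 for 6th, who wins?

Denver

Denver: 8×3 + 9×4 + 7×6 + 6×1 + 8×4 + 8×3 + 9×6 = 218
Edmonton: 8×1 + 9×3 + 7×5 + 6×4 + 8×2 + 8×6 + 9×5 = 203
Fresno: 8×6 + 9×1 + 7×2 + 6×5 + 8×6 + 8×5 + 9×1 = 198
Geneva: 8×4 + 9×5 + 7×1 + 6×6 + 8×3 + 8×4 + 9×2 = 194
Boston: 8×5 + 9×2 + 7×4 + 6×2 + 8×5 + 8×2 + 9×3 = 181
Houston: 8×2 + 9×6 + 7×3 + 6×3 + 8×1 + 8×1 + 9×4 = 161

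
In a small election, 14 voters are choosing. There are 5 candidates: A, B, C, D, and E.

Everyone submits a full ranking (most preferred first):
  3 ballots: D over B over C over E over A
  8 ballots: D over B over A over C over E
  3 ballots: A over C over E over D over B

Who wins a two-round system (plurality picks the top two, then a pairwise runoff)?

Round 1 first-place votes: A 3, B 0, C 0, D 11, E 0. D and A advance.
Runoff: D is ranked above A on 11 ballots, A above D on 3.

D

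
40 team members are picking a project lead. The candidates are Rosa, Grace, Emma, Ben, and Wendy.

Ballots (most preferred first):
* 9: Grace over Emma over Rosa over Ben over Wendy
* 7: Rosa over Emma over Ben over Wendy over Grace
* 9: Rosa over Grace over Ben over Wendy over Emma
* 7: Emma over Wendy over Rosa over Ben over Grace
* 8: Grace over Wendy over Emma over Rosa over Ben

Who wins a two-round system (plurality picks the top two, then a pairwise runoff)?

Round 1 first-place votes: Rosa 16, Grace 17, Emma 7, Ben 0, Wendy 0. Grace and Rosa advance.
Runoff: Grace is ranked above Rosa on 17 ballots, Rosa above Grace on 23.

Rosa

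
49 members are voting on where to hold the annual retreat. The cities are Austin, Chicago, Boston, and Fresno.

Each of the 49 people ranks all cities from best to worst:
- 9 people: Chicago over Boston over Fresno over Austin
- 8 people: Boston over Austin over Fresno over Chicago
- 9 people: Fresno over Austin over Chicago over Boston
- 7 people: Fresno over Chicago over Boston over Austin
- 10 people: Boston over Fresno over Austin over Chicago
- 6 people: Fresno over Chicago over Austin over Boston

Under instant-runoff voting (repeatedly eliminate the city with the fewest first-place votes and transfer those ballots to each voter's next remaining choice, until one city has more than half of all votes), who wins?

Round 1: Austin 0, Chicago 9, Boston 18, Fresno 22. Austin eliminated.
Round 2: Chicago 9, Boston 18, Fresno 22. Chicago eliminated.
Round 3: Boston 27, Fresno 22. Boston has a majority (≥25).

Boston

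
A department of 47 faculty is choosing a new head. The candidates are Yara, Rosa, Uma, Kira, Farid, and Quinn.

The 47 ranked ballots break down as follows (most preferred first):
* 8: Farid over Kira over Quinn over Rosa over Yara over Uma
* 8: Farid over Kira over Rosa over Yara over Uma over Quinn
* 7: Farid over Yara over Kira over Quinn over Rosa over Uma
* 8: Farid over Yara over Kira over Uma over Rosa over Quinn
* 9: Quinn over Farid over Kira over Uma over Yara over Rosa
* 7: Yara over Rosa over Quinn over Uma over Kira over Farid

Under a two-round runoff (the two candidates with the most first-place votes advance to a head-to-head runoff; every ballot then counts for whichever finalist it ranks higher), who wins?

Round 1 first-place votes: Yara 7, Rosa 0, Uma 0, Kira 0, Farid 31, Quinn 9. Farid and Quinn advance.
Runoff: Farid is ranked above Quinn on 31 ballots, Quinn above Farid on 16.

Farid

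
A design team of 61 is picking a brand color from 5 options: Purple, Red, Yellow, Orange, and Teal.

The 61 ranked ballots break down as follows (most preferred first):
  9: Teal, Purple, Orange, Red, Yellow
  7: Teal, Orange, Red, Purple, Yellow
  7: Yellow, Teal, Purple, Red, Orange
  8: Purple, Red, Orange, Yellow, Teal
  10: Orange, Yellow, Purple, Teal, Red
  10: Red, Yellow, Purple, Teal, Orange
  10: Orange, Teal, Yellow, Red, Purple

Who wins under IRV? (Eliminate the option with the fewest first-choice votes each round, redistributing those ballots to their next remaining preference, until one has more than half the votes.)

Round 1: Purple 8, Red 10, Yellow 7, Orange 20, Teal 16. Yellow eliminated.
Round 2: Purple 8, Red 10, Orange 20, Teal 23. Purple eliminated.
Round 3: Red 18, Orange 20, Teal 23. Red eliminated.
Round 4: Orange 28, Teal 33. Teal has a majority (≥31).

Teal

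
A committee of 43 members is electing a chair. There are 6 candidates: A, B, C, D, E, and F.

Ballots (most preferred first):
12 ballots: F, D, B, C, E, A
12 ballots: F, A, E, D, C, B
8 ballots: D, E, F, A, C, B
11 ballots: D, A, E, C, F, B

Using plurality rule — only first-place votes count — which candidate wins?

First-place votes: A 0, B 0, C 0, D 19, E 0, F 24.

F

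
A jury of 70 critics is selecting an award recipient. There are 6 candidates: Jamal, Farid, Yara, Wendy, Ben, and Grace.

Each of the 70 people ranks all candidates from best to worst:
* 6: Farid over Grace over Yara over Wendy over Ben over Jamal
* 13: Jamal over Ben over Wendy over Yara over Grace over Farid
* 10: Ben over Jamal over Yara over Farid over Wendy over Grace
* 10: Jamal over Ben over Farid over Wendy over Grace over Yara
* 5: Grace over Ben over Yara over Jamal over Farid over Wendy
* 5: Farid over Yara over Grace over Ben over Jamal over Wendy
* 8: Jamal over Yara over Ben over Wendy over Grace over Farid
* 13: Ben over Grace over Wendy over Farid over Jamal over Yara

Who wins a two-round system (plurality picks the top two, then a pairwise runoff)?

Ben

Round 1 first-place votes: Jamal 31, Farid 11, Yara 0, Wendy 0, Ben 23, Grace 5. Jamal and Ben advance.
Runoff: Jamal is ranked above Ben on 31 ballots, Ben above Jamal on 39.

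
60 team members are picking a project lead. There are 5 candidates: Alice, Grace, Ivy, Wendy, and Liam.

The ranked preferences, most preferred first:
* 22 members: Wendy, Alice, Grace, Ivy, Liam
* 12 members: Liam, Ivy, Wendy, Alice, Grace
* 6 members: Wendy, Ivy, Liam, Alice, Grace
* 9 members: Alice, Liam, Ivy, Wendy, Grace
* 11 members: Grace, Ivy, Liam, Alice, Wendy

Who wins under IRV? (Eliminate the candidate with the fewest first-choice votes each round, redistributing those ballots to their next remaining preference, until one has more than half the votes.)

Liam

Round 1: Alice 9, Grace 11, Ivy 0, Wendy 28, Liam 12. Ivy eliminated.
Round 2: Alice 9, Grace 11, Wendy 28, Liam 12. Alice eliminated.
Round 3: Grace 11, Wendy 28, Liam 21. Grace eliminated.
Round 4: Wendy 28, Liam 32. Liam has a majority (≥31).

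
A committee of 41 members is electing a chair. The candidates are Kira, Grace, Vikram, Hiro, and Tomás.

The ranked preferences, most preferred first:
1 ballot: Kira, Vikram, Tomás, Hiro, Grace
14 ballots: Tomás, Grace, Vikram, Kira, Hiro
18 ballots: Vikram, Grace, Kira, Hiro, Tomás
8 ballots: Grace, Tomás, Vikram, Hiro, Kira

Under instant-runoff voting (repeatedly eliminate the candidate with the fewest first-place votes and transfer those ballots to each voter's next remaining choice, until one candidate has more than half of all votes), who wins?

Round 1: Kira 1, Grace 8, Vikram 18, Hiro 0, Tomás 14. Hiro eliminated.
Round 2: Kira 1, Grace 8, Vikram 18, Tomás 14. Kira eliminated.
Round 3: Grace 8, Vikram 19, Tomás 14. Grace eliminated.
Round 4: Vikram 19, Tomás 22. Tomás has a majority (≥21).

Tomás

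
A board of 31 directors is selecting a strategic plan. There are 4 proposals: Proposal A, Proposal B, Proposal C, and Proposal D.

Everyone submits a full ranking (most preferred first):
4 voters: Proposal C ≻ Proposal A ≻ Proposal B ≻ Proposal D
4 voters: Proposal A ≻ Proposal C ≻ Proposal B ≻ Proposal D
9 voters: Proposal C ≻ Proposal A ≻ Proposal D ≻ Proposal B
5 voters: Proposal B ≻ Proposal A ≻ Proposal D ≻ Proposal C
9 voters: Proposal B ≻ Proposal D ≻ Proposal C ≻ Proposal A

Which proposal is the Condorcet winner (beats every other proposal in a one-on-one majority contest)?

Proposal C vs Proposal A: 22–9
Proposal C vs Proposal B: 17–14
Proposal C vs Proposal D: 17–14
Proposal C beats every other proposal.

Proposal C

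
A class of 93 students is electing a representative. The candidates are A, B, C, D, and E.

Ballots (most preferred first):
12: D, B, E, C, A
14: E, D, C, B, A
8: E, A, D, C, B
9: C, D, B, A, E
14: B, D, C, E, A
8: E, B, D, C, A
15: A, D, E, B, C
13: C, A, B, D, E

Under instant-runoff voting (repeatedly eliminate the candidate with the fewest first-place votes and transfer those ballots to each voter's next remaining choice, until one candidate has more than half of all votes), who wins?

Round 1: A 15, B 14, C 22, D 12, E 30. D eliminated.
Round 2: A 15, B 26, C 22, E 30. A eliminated.
Round 3: B 26, C 22, E 45. C eliminated.
Round 4: B 48, E 45. B has a majority (≥47).

B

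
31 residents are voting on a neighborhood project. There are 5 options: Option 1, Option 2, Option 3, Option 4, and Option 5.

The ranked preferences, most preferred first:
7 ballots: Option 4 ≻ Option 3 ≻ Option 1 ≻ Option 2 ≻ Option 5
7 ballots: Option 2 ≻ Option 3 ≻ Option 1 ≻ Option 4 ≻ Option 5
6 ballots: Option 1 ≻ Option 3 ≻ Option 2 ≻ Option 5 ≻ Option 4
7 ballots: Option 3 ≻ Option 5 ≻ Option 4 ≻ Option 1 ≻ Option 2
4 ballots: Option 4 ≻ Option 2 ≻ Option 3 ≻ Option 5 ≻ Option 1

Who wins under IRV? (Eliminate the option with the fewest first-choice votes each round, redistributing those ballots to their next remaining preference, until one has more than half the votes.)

Option 3

Round 1: Option 1 6, Option 2 7, Option 3 7, Option 4 11, Option 5 0. Option 5 eliminated.
Round 2: Option 1 6, Option 2 7, Option 3 7, Option 4 11. Option 1 eliminated.
Round 3: Option 2 7, Option 3 13, Option 4 11. Option 2 eliminated.
Round 4: Option 3 20, Option 4 11. Option 3 has a majority (≥16).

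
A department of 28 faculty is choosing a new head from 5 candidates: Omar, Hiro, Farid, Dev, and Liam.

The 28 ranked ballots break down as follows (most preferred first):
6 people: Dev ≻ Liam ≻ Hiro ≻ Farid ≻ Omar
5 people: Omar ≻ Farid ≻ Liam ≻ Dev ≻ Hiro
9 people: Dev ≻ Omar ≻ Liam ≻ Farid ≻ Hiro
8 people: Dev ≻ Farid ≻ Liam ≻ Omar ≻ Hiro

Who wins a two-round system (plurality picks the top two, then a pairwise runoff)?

Dev

Round 1 first-place votes: Omar 5, Hiro 0, Farid 0, Dev 23, Liam 0. Dev and Omar advance.
Runoff: Dev is ranked above Omar on 23 ballots, Omar above Dev on 5.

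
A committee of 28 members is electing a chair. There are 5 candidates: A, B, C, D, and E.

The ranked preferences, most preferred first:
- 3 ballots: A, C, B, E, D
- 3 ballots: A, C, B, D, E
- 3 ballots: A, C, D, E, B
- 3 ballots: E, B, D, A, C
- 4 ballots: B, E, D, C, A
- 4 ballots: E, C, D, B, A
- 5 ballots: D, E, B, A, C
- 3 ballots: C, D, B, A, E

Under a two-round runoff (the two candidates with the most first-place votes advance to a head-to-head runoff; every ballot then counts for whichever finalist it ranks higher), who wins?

E

Round 1 first-place votes: A 9, B 4, C 3, D 5, E 7. A and E advance.
Runoff: A is ranked above E on 12 ballots, E above A on 16.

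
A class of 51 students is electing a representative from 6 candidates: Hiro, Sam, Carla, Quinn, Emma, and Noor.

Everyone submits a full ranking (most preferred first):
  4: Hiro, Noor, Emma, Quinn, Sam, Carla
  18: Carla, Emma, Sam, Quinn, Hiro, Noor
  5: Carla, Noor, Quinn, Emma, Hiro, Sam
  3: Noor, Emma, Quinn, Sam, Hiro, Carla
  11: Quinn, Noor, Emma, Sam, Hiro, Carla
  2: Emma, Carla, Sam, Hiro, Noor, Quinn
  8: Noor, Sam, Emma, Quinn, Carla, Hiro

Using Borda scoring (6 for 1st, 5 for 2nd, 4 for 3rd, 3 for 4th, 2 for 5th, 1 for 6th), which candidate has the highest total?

Emma

Hiro: 4×6 + 18×2 + 5×2 + 3×2 + 11×2 + 2×3 + 8×1 = 112
Sam: 4×2 + 18×4 + 5×1 + 3×3 + 11×3 + 2×4 + 8×5 = 175
Carla: 4×1 + 18×6 + 5×6 + 3×1 + 11×1 + 2×5 + 8×2 = 182
Quinn: 4×3 + 18×3 + 5×4 + 3×4 + 11×6 + 2×1 + 8×3 = 190
Emma: 4×4 + 18×5 + 5×3 + 3×5 + 11×4 + 2×6 + 8×4 = 224
Noor: 4×5 + 18×1 + 5×5 + 3×6 + 11×5 + 2×2 + 8×6 = 188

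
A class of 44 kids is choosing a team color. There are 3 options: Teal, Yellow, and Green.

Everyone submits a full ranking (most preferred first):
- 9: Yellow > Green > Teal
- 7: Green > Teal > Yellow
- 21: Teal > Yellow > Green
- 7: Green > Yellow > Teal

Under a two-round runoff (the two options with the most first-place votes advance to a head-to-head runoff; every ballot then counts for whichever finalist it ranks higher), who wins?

Green

Round 1 first-place votes: Teal 21, Yellow 9, Green 14. Teal and Green advance.
Runoff: Teal is ranked above Green on 21 ballots, Green above Teal on 23.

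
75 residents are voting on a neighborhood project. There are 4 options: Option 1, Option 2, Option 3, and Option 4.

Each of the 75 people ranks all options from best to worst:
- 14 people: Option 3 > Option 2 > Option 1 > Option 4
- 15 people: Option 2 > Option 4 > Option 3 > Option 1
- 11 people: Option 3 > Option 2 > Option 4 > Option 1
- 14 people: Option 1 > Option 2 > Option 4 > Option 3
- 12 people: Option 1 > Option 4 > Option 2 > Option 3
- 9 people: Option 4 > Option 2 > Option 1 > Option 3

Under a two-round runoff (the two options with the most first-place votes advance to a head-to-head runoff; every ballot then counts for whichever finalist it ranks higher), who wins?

Round 1 first-place votes: Option 1 26, Option 2 15, Option 3 25, Option 4 9. Option 1 and Option 3 advance.
Runoff: Option 1 is ranked above Option 3 on 35 ballots, Option 3 above Option 1 on 40.

Option 3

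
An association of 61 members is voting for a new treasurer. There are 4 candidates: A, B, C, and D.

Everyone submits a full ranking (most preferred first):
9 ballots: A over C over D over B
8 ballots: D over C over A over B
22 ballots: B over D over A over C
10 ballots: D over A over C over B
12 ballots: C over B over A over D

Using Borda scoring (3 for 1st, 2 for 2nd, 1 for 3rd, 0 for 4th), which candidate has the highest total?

D

A: 9×3 + 8×1 + 22×1 + 10×2 + 12×1 = 89
B: 9×0 + 8×0 + 22×3 + 10×0 + 12×2 = 90
C: 9×2 + 8×2 + 22×0 + 10×1 + 12×3 = 80
D: 9×1 + 8×3 + 22×2 + 10×3 + 12×0 = 107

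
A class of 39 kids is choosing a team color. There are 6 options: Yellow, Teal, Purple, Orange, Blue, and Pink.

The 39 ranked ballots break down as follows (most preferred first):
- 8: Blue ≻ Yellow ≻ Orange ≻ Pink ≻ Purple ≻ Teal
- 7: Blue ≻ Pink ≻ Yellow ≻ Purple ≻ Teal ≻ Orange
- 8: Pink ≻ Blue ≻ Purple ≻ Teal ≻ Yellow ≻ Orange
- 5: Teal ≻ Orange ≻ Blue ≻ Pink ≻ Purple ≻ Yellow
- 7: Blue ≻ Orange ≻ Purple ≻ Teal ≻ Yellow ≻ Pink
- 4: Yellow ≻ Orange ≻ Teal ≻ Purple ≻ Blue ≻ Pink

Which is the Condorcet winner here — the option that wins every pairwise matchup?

Blue

Blue vs Yellow: 35–4
Blue vs Teal: 30–9
Blue vs Purple: 35–4
Blue vs Orange: 30–9
Blue vs Pink: 31–8
Blue beats every other option.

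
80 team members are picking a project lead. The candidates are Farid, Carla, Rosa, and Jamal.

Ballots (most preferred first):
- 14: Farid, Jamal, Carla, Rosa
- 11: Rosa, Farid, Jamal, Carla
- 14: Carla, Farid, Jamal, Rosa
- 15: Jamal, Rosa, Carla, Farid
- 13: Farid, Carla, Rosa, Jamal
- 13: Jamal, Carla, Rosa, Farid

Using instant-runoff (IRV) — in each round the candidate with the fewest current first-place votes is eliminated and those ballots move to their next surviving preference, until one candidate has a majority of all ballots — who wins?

Round 1: Farid 27, Carla 14, Rosa 11, Jamal 28. Rosa eliminated.
Round 2: Farid 38, Carla 14, Jamal 28. Carla eliminated.
Round 3: Farid 52, Jamal 28. Farid has a majority (≥41).

Farid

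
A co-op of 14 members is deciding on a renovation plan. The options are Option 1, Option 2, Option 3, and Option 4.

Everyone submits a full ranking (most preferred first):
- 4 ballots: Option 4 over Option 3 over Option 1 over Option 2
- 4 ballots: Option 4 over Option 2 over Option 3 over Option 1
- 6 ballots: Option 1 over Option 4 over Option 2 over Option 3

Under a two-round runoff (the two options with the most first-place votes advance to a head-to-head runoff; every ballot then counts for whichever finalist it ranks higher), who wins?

Round 1 first-place votes: Option 1 6, Option 2 0, Option 3 0, Option 4 8. Option 4 and Option 1 advance.
Runoff: Option 4 is ranked above Option 1 on 8 ballots, Option 1 above Option 4 on 6.

Option 4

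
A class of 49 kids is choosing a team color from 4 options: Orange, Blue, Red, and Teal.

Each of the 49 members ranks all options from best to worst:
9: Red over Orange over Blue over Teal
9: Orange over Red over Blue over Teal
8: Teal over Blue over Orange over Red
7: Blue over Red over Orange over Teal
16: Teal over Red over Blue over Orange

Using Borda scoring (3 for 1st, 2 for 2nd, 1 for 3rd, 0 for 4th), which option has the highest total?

Orange: 9×2 + 9×3 + 8×1 + 7×1 + 16×0 = 60
Blue: 9×1 + 9×1 + 8×2 + 7×3 + 16×1 = 71
Red: 9×3 + 9×2 + 8×0 + 7×2 + 16×2 = 91
Teal: 9×0 + 9×0 + 8×3 + 7×0 + 16×3 = 72

Red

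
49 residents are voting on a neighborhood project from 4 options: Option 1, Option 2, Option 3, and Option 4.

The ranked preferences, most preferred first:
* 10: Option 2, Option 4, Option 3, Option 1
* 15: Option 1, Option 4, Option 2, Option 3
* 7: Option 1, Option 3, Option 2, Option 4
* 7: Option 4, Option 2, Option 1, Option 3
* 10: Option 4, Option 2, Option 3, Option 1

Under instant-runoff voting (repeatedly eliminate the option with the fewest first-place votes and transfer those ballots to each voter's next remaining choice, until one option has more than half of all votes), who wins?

Option 4

Round 1: Option 1 22, Option 2 10, Option 3 0, Option 4 17. Option 3 eliminated.
Round 2: Option 1 22, Option 2 10, Option 4 17. Option 2 eliminated.
Round 3: Option 1 22, Option 4 27. Option 4 has a majority (≥25).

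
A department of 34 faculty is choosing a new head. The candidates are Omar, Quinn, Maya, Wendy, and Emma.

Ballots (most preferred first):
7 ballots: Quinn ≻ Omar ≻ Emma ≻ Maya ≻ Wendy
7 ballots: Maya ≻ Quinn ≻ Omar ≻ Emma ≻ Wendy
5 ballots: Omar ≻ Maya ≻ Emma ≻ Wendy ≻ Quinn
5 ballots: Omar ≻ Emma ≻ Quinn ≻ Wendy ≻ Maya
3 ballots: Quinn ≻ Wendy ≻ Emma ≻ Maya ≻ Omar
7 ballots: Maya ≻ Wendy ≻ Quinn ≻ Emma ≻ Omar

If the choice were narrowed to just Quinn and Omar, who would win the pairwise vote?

Quinn is ranked above Omar on 24 ballots; Omar above Quinn on 10.

Quinn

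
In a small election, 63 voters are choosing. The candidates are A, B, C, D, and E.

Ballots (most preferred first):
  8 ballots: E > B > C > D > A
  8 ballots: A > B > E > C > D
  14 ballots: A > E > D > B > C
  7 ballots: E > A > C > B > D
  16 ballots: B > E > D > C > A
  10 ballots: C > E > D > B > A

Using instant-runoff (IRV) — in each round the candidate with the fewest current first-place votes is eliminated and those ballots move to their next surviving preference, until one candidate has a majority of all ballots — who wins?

Round 1: A 22, B 16, C 10, D 0, E 15. D eliminated.
Round 2: A 22, B 16, C 10, E 15. C eliminated.
Round 3: A 22, B 16, E 25. B eliminated.
Round 4: A 22, E 41. E has a majority (≥32).

E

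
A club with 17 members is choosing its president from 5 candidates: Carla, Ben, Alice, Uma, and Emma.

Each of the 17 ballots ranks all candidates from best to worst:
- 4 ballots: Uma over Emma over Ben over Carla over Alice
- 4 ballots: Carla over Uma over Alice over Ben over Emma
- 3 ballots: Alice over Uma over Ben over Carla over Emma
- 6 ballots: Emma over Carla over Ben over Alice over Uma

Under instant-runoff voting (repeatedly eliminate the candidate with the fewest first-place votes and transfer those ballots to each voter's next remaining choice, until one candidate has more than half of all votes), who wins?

Uma

Round 1: Carla 4, Ben 0, Alice 3, Uma 4, Emma 6. Ben eliminated.
Round 2: Carla 4, Alice 3, Uma 4, Emma 6. Alice eliminated.
Round 3: Carla 4, Uma 7, Emma 6. Carla eliminated.
Round 4: Uma 11, Emma 6. Uma has a majority (≥9).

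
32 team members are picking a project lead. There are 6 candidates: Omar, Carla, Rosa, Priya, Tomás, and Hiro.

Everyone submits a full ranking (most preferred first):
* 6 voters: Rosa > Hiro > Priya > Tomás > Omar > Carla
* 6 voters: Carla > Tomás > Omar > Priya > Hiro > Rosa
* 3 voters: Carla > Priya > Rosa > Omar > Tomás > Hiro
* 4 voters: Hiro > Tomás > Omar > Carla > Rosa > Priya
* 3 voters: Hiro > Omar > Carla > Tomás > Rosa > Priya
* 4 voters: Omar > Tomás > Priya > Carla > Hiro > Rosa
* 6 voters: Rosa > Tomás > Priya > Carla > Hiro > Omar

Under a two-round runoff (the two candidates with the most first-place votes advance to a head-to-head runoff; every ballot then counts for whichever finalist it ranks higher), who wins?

Round 1 first-place votes: Omar 4, Carla 9, Rosa 12, Priya 0, Tomás 0, Hiro 7. Rosa and Carla advance.
Runoff: Rosa is ranked above Carla on 12 ballots, Carla above Rosa on 20.

Carla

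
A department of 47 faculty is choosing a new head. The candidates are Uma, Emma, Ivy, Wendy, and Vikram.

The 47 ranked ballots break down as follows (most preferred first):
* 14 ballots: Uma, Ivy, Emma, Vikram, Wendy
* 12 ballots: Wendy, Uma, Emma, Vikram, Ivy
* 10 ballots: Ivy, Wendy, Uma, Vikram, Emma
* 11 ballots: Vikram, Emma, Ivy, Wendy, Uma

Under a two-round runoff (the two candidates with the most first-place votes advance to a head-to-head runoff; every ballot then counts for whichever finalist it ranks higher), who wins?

Round 1 first-place votes: Uma 14, Emma 0, Ivy 10, Wendy 12, Vikram 11. Uma and Wendy advance.
Runoff: Uma is ranked above Wendy on 14 ballots, Wendy above Uma on 33.

Wendy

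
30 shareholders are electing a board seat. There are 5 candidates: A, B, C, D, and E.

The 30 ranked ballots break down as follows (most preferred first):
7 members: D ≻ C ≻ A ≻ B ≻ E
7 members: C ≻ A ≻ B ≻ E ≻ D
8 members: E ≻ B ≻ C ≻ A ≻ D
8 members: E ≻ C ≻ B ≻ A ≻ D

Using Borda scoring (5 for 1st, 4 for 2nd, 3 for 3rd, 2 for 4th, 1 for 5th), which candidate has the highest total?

C

A: 7×3 + 7×4 + 8×2 + 8×2 = 81
B: 7×2 + 7×3 + 8×4 + 8×3 = 91
C: 7×4 + 7×5 + 8×3 + 8×4 = 119
D: 7×5 + 7×1 + 8×1 + 8×1 = 58
E: 7×1 + 7×2 + 8×5 + 8×5 = 101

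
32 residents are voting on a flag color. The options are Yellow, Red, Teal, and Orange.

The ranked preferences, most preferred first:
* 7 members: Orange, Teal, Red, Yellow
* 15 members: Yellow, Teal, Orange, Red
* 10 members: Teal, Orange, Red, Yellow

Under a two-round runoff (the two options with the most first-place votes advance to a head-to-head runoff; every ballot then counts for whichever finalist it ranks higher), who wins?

Round 1 first-place votes: Yellow 15, Red 0, Teal 10, Orange 7. Yellow and Teal advance.
Runoff: Yellow is ranked above Teal on 15 ballots, Teal above Yellow on 17.

Teal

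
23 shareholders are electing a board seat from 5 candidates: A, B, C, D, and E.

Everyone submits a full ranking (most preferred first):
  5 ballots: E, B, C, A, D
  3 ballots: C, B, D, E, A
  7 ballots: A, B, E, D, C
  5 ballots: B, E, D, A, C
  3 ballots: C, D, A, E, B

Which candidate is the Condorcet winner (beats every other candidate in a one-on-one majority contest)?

B

B vs A: 13–10
B vs C: 17–6
B vs D: 20–3
B vs E: 15–8
B beats every other candidate.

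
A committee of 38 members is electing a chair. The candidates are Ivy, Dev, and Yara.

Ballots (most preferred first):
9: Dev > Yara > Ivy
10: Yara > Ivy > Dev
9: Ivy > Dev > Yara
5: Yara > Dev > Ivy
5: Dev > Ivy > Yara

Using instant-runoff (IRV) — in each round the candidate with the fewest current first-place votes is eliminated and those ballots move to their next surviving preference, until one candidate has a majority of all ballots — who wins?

Round 1: Ivy 9, Dev 14, Yara 15. Ivy eliminated.
Round 2: Dev 23, Yara 15. Dev has a majority (≥20).

Dev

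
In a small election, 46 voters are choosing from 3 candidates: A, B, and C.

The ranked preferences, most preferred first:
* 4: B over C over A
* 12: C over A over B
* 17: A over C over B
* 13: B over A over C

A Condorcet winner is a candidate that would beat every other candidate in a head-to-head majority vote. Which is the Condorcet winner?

A

A vs B: 29–17
A vs C: 30–16
A beats every other candidate.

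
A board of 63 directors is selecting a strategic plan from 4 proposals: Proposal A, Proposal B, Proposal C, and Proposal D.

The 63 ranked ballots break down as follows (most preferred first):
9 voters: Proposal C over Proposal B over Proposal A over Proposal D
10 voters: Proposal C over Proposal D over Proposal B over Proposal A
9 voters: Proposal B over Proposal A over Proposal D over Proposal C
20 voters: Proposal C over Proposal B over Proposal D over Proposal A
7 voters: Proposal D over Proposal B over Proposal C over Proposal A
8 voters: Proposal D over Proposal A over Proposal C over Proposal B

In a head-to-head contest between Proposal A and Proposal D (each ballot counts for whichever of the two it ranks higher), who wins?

Proposal A is ranked above Proposal D on 18 ballots; Proposal D above Proposal A on 45.

Proposal D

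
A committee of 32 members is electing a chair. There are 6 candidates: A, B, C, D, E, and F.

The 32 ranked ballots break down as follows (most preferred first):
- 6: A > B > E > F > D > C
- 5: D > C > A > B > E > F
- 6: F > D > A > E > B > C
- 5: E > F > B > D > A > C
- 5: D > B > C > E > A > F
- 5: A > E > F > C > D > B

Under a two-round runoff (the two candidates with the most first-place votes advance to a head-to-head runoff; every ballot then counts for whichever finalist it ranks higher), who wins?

D

Round 1 first-place votes: A 11, B 0, C 0, D 10, E 5, F 6. A and D advance.
Runoff: A is ranked above D on 11 ballots, D above A on 21.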